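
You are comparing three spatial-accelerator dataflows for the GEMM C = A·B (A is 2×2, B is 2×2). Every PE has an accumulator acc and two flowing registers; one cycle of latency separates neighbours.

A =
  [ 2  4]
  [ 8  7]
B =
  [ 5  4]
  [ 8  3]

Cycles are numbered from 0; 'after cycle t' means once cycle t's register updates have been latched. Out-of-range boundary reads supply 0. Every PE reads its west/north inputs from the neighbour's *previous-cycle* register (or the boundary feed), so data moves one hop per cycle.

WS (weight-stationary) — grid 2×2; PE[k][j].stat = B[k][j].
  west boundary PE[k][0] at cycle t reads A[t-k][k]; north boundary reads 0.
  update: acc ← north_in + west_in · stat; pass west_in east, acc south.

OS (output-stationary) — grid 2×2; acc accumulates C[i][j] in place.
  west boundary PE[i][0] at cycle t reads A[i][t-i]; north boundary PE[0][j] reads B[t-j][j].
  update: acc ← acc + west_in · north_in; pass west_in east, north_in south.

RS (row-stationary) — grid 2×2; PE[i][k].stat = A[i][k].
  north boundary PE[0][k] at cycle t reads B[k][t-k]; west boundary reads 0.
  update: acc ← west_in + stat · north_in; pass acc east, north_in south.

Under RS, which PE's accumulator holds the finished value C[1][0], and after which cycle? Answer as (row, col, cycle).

(row, col, cycle) = (1, 1, 2)

RS — PE[1][1] is where C[1][0] collects:
  step 0 · PE1,1: acc=0; fwd→0 fwd↓0
  step 1 · PE1,1: acc=0; fwd→0 fwd↓0
  step 2 · PE1,1: acc=96; fwd→96 fwd↓8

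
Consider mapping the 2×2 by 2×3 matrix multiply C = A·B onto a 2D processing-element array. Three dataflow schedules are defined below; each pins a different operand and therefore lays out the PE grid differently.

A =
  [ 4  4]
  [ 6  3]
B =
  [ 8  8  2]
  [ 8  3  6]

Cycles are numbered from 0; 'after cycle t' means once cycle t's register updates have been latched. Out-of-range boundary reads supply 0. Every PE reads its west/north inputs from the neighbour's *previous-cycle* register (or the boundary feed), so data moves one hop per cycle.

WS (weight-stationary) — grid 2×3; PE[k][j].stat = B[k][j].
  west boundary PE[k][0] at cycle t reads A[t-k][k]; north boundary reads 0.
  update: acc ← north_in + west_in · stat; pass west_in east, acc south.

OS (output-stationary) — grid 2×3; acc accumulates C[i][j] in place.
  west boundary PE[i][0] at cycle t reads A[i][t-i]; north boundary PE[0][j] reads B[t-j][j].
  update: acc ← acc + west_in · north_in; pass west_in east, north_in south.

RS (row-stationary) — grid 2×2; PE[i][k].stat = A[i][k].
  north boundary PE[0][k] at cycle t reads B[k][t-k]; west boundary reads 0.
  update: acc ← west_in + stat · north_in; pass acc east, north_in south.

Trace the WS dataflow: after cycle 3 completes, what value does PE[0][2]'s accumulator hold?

WS (2×3). Following PE[0][2] plus its west/north inputs:
  step 0 · PE0,1: acc=0; fwd→0 fwd↓0
  step 0 · PE0,2: acc=0; fwd→0 fwd↓0
  step 1 · PE0,1: acc=32; fwd→4 fwd↓32
  step 1 · PE0,2: acc=0; fwd→0 fwd↓0
  step 2 · PE0,1: acc=48; fwd→6 fwd↓48
  step 2 · PE0,2: acc=8; fwd→4 fwd↓8
  step 3 · PE0,1: acc=0; fwd→0 fwd↓0
  step 3 · PE0,2: acc=12; fwd→6 fwd↓12

PE[0][2].acc = 12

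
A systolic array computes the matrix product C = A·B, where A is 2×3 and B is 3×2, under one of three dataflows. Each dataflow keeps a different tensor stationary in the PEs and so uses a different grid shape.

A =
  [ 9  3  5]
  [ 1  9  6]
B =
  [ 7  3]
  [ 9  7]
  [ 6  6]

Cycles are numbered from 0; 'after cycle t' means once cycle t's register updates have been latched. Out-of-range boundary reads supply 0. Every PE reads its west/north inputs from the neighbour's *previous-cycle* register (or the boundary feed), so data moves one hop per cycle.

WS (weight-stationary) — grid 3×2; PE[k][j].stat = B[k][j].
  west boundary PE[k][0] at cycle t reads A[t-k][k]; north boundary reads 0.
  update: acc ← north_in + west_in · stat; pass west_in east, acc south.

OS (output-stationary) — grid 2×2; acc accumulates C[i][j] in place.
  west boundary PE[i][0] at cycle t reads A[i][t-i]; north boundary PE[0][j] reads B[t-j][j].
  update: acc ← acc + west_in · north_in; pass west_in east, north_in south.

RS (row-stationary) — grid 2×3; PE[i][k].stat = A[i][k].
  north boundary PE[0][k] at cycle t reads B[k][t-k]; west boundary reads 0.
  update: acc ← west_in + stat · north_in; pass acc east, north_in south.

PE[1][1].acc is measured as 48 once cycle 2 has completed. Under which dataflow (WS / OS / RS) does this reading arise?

dataflow = WS

WS [3×2] PE[1][1] across cycles:
  step 0 · PE1,1: acc=0; fwd→0 fwd↓0
  step 1 · PE1,1: acc=0; fwd→0 fwd↓0
  step 2 · PE1,1: acc=48; fwd→3 fwd↓48
OS [2×2] PE[1][1] across cycles:
  step 0 · PE1,1: acc=0; fwd→0 fwd↓0
  step 1 · PE1,1: acc=0; fwd→0 fwd↓0
  step 2 · PE1,1: acc=3; fwd→1 fwd↓3
RS [2×3] PE[1][1] across cycles:
  step 0 · PE1,1: acc=0; fwd→0 fwd↓0
  step 1 · PE1,1: acc=0; fwd→0 fwd↓0
  step 2 · PE1,1: acc=88; fwd→88 fwd↓9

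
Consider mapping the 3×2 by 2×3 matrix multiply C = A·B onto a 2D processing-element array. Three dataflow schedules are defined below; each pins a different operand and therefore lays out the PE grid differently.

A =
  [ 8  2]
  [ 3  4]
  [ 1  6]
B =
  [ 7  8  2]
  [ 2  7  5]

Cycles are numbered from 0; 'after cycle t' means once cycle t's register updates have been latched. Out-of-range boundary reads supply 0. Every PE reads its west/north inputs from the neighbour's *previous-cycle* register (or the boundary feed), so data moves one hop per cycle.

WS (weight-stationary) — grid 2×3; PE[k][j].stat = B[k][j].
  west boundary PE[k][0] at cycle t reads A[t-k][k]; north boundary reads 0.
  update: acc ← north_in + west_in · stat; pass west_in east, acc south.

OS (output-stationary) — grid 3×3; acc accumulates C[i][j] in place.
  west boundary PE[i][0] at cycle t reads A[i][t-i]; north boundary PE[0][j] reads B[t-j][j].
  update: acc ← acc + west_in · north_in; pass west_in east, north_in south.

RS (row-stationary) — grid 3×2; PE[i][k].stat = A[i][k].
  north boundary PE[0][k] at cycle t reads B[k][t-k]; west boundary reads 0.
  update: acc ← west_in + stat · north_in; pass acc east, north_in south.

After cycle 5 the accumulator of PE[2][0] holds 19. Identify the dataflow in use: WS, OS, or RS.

dataflow = OS

WS (2×3): PE[2][0] does not exist.
— OS: 3×3; PE[2][0] trace:
  c0 r2c0: 0 / 0 / 0
  c1 r2c0: 0 / 0 / 0
  c2 r2c0: 7 / 1 / 7
  c3 r2c0: 19 / 6 / 2
  c4 r2c0: 19 / 0 / 0
  c5 r2c0: 19 / 0 / 0
— RS: 3×2; PE[2][0] trace:
  c0 r2c0: 0 / 0 / 0
  c1 r2c0: 0 / 0 / 0
  c2 r2c0: 7 / 7 / 7
  c3 r2c0: 8 / 8 / 8
  c4 r2c0: 2 / 2 / 2
  c5 r2c0: 0 / 0 / 0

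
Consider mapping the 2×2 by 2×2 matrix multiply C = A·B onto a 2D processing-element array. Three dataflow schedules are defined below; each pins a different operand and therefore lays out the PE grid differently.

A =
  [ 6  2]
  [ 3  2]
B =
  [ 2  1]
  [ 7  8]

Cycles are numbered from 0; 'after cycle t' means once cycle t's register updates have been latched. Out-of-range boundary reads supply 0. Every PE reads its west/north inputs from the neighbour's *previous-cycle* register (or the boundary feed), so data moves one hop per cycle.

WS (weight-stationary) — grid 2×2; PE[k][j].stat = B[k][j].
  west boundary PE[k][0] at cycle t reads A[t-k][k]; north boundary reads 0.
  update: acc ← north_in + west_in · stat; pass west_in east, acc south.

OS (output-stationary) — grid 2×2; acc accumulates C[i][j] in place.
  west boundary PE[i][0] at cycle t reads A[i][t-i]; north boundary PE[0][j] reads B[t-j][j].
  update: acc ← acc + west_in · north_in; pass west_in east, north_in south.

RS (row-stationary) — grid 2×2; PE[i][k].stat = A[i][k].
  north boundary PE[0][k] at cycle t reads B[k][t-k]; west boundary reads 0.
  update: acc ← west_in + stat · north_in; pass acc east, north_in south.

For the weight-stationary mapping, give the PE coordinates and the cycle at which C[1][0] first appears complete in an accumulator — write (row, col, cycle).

(row, col, cycle) = (1, 0, 2)

Under WS, C[1][0] lands at PE[1][0]:
  cycle 0: PE[1][0] → acc 0, east 0, south 0
  cycle 1: PE[1][0] → acc 26, east 2, south 26
  cycle 2: PE[1][0] → acc 20, east 2, south 20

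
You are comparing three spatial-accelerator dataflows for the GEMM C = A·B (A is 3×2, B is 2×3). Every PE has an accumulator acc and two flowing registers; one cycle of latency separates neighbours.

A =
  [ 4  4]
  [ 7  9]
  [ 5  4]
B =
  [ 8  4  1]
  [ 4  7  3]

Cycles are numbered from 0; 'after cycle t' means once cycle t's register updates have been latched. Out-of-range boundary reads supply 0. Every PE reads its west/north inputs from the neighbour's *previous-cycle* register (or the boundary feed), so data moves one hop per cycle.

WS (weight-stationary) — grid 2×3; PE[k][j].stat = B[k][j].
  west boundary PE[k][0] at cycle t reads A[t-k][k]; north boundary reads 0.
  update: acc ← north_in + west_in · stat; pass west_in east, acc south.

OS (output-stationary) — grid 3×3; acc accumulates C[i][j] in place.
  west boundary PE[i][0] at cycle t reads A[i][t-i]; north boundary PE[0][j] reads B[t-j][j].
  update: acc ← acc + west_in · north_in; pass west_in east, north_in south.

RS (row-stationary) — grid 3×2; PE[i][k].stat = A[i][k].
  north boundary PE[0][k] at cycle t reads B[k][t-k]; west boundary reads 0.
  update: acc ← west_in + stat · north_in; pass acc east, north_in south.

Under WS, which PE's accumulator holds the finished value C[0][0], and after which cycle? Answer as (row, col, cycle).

WS: C[0][0] accumulates in PE[1][0]:
  after 0 — PE[1][0] acc=0, pass-E 0, pass-S 0
  after 1 — PE[1][0] acc=48, pass-E 4, pass-S 48

(row, col, cycle) = (1, 0, 1)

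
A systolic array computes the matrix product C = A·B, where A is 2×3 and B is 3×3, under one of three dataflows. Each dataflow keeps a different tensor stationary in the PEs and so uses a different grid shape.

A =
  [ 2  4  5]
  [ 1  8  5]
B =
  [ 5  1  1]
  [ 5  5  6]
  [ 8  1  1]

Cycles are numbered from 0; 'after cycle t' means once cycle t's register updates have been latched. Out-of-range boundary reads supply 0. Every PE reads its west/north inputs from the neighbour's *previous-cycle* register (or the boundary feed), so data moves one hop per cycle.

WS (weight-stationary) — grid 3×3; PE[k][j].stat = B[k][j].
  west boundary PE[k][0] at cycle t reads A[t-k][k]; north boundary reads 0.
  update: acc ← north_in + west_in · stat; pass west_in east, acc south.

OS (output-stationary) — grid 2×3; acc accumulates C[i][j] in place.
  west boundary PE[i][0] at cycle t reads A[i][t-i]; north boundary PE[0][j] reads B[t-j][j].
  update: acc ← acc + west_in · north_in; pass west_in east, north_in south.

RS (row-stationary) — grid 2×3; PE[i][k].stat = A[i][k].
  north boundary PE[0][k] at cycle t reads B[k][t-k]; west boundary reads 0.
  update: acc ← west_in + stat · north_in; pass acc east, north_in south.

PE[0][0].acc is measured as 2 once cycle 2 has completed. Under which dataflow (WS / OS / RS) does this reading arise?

WS (3×3 grid), PE[0][0]:
  step 0 · PE0,0: acc=10; fwd→2 fwd↓10
  step 1 · PE0,0: acc=5; fwd→1 fwd↓5
  step 2 · PE0,0: acc=0; fwd→0 fwd↓0
OS (2×3 grid), PE[0][0]:
  step 0 · PE0,0: acc=10; fwd→2 fwd↓5
  step 1 · PE0,0: acc=30; fwd→4 fwd↓5
  step 2 · PE0,0: acc=70; fwd→5 fwd↓8
RS (2×3 grid), PE[0][0]:
  step 0 · PE0,0: acc=10; fwd→10 fwd↓5
  step 1 · PE0,0: acc=2; fwd→2 fwd↓1
  step 2 · PE0,0: acc=2; fwd→2 fwd↓1

dataflow = RS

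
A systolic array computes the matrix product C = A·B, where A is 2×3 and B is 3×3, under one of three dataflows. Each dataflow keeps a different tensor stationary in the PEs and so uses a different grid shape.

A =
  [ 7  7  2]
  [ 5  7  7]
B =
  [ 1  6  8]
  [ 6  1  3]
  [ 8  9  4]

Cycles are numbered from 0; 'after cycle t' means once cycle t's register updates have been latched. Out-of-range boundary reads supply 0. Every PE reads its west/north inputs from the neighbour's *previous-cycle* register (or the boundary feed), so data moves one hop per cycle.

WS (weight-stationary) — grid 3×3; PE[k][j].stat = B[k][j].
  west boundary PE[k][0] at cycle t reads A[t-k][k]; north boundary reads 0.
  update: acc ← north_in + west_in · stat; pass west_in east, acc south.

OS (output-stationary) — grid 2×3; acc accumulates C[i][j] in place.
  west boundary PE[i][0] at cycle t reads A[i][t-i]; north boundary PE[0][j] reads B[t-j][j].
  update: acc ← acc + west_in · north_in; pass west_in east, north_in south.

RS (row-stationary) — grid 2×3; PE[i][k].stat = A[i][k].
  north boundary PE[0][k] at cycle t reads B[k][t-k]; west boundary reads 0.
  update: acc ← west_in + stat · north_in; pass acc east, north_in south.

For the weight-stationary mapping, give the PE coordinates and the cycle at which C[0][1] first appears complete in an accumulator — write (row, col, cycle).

Under WS, C[0][1] lands at PE[2][1]:
  0: (2,1).acc=0  regs=<0,0>
  1: (2,1).acc=0  regs=<0,0>
  2: (2,1).acc=0  regs=<0,0>
  3: (2,1).acc=67  regs=<2,67>

(row, col, cycle) = (2, 1, 3)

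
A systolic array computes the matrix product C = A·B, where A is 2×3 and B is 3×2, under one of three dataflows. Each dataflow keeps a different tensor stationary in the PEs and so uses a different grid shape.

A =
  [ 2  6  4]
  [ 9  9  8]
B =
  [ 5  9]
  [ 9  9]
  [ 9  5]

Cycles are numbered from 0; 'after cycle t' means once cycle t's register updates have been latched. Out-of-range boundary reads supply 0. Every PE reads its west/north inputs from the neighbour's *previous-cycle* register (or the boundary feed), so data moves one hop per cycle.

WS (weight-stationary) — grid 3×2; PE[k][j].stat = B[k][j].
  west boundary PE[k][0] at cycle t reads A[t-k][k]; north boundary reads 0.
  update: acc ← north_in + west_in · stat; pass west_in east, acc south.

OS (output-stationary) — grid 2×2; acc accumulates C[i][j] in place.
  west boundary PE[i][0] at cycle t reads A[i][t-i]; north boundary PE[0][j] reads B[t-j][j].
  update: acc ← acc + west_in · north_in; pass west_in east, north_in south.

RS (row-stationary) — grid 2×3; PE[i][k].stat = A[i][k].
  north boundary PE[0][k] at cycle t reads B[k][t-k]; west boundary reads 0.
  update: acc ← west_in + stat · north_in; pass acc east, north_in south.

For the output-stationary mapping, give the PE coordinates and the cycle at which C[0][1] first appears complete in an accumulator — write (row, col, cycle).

(row, col, cycle) = (0, 1, 3)

Under OS, C[0][1] lands at PE[0][1]:
  cycle 0: PE[0][1] → acc 0, east 0, south 0
  cycle 1: PE[0][1] → acc 18, east 2, south 9
  cycle 2: PE[0][1] → acc 72, east 6, south 9
  cycle 3: PE[0][1] → acc 92, east 4, south 5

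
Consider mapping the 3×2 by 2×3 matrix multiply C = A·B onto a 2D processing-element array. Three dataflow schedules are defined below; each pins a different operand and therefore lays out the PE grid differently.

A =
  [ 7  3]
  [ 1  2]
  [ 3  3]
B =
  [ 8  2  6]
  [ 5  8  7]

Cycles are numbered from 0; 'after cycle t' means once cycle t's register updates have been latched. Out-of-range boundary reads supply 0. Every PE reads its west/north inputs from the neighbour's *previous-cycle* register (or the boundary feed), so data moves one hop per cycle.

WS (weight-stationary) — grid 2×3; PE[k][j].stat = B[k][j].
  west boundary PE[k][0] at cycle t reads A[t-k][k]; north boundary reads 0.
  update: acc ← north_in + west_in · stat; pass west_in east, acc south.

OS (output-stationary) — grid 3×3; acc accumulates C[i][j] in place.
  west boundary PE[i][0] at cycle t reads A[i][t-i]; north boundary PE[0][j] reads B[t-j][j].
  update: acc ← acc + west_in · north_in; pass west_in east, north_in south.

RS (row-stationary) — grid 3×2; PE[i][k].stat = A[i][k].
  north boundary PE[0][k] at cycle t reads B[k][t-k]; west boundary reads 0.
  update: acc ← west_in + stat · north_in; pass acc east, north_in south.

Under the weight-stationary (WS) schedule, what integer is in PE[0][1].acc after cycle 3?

WS on a 2×3 grid — tracing PE[0][1] and its feeders:
  0: (0,0).acc=56  regs=<7,56>
  0: (0,1).acc=0  regs=<0,0>
  1: (0,0).acc=8  regs=<1,8>
  1: (0,1).acc=14  regs=<7,14>
  2: (0,0).acc=24  regs=<3,24>
  2: (0,1).acc=2  regs=<1,2>
  3: (0,0).acc=0  regs=<0,0>
  3: (0,1).acc=6  regs=<3,6>

PE[0][1].acc = 6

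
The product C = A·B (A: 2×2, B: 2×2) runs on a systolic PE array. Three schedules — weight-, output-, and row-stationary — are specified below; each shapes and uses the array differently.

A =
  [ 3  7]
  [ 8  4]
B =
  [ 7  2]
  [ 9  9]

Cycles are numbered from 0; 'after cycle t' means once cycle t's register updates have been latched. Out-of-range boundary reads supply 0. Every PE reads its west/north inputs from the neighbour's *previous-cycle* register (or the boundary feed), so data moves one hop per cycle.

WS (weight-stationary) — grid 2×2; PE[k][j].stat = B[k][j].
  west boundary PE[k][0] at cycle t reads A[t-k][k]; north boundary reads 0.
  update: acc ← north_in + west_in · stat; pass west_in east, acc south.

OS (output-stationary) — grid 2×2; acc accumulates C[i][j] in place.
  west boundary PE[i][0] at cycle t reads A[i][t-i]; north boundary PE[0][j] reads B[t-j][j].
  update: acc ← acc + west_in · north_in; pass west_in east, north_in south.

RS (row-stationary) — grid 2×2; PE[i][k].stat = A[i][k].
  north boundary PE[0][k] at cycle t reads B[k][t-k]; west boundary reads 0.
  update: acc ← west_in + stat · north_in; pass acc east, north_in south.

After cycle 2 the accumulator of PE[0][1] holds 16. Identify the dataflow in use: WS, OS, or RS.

dataflow = WS

— WS: 2×2; PE[0][1] trace:
  cycle 0: PE[0][1] → acc 0, east 0, south 0
  cycle 1: PE[0][1] → acc 6, east 3, south 6
  cycle 2: PE[0][1] → acc 16, east 8, south 16
— OS: 2×2; PE[0][1] trace:
  cycle 0: PE[0][1] → acc 0, east 0, south 0
  cycle 1: PE[0][1] → acc 6, east 3, south 2
  cycle 2: PE[0][1] → acc 69, east 7, south 9
— RS: 2×2; PE[0][1] trace:
  cycle 0: PE[0][1] → acc 0, east 0, south 0
  cycle 1: PE[0][1] → acc 84, east 84, south 9
  cycle 2: PE[0][1] → acc 69, east 69, south 9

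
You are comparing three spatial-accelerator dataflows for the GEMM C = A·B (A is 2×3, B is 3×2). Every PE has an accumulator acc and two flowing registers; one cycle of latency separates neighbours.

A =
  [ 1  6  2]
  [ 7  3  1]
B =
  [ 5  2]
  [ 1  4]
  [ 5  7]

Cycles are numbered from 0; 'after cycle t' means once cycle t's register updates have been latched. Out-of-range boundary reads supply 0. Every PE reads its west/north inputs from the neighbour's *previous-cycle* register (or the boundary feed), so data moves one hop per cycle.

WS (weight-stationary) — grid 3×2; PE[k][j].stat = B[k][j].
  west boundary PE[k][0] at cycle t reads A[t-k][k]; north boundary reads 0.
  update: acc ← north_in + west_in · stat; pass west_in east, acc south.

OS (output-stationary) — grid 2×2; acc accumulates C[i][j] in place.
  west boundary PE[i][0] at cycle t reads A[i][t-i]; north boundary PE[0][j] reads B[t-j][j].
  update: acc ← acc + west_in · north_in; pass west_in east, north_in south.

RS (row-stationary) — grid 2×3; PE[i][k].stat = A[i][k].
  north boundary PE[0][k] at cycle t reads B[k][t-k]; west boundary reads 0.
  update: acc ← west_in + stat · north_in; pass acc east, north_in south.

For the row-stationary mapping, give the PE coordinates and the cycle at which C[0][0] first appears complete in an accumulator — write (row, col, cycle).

RS — PE[0][2] is where C[0][0] collects:
  t=0 PE[0][2]: acc=0 h=0 v=0
  t=1 PE[0][2]: acc=0 h=0 v=0
  t=2 PE[0][2]: acc=21 h=21 v=5

(row, col, cycle) = (0, 2, 2)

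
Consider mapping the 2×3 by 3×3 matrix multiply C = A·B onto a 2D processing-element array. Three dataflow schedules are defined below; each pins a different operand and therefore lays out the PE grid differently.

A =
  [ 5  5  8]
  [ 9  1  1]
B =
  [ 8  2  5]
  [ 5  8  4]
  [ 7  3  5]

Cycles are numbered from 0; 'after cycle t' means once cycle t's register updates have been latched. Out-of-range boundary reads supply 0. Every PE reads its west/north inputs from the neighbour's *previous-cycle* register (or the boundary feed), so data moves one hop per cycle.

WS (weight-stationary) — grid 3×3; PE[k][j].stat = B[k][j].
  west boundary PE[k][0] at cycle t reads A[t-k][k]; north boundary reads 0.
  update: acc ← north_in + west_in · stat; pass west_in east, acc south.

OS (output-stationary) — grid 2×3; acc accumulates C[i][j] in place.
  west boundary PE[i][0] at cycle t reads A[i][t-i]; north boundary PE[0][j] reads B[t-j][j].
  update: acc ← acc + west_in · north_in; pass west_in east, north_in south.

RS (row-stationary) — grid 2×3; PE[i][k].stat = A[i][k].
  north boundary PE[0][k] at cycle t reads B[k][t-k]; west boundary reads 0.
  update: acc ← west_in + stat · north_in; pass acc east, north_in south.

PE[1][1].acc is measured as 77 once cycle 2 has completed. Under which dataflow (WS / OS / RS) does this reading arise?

dataflow = RS

Under WS (3×3), PE[1][1]:
  t=0 PE[1][1]: acc=0 h=0 v=0
  t=1 PE[1][1]: acc=0 h=0 v=0
  t=2 PE[1][1]: acc=50 h=5 v=50
Under OS (2×3), PE[1][1]:
  t=0 PE[1][1]: acc=0 h=0 v=0
  t=1 PE[1][1]: acc=0 h=0 v=0
  t=2 PE[1][1]: acc=18 h=9 v=2
Under RS (2×3), PE[1][1]:
  t=0 PE[1][1]: acc=0 h=0 v=0
  t=1 PE[1][1]: acc=0 h=0 v=0
  t=2 PE[1][1]: acc=77 h=77 v=5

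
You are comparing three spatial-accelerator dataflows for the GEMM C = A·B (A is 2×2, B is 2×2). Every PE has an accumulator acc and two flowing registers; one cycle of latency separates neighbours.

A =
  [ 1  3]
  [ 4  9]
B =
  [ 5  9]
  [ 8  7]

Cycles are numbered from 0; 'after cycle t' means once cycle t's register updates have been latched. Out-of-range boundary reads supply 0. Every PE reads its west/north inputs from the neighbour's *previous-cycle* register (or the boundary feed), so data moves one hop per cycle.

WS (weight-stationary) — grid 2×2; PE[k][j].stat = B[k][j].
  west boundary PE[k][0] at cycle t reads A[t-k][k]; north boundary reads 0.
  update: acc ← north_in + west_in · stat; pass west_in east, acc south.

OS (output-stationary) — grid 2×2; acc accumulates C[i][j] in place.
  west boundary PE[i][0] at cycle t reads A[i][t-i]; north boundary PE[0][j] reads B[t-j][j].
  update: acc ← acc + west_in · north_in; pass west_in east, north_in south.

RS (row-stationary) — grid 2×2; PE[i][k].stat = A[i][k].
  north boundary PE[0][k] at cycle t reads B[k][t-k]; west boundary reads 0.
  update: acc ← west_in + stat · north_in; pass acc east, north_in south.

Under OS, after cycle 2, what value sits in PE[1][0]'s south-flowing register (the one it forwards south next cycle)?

OS 2×2: PE[1][0] cycle-by-cycle (with neighbour feeds):
  @0  [0,0]  acc 5  |  →1  ↓5
  @0  [1,0]  acc 0  |  →0  ↓0
  @1  [0,0]  acc 29  |  →3  ↓8
  @1  [1,0]  acc 20  |  →4  ↓5
  @2  [0,0]  acc 29  |  →0  ↓0
  @2  [1,0]  acc 92  |  →9  ↓8

register = 8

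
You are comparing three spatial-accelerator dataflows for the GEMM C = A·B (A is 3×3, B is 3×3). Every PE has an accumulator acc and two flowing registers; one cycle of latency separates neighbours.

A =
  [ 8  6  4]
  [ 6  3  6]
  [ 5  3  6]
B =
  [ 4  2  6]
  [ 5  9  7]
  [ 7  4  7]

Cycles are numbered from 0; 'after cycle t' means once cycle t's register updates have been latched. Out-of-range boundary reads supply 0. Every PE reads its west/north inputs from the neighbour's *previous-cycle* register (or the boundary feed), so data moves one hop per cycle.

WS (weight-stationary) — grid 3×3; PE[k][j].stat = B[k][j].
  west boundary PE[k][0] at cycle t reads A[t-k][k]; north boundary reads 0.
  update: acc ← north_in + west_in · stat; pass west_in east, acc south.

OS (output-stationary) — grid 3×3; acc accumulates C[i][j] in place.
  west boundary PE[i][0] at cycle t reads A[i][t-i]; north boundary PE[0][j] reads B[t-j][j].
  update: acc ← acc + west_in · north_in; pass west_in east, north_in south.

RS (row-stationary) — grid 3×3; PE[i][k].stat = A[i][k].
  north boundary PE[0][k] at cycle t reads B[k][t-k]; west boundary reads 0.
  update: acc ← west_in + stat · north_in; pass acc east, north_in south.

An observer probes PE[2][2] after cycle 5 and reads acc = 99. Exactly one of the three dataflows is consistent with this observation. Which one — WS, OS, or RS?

WS (3×3 grid), PE[2][2]:
  @0  [2,2]  acc 0  |  →0  ↓0
  @1  [2,2]  acc 0  |  →0  ↓0
  @2  [2,2]  acc 0  |  →0  ↓0
  @3  [2,2]  acc 0  |  →0  ↓0
  @4  [2,2]  acc 118  |  →4  ↓118
  @5  [2,2]  acc 99  |  →6  ↓99
OS (3×3 grid), PE[2][2]:
  @0  [2,2]  acc 0  |  →0  ↓0
  @1  [2,2]  acc 0  |  →0  ↓0
  @2  [2,2]  acc 0  |  →0  ↓0
  @3  [2,2]  acc 0  |  →0  ↓0
  @4  [2,2]  acc 30  |  →5  ↓6
  @5  [2,2]  acc 51  |  →3  ↓7
RS (3×3 grid), PE[2][2]:
  @0  [2,2]  acc 0  |  →0  ↓0
  @1  [2,2]  acc 0  |  →0  ↓0
  @2  [2,2]  acc 0  |  →0  ↓0
  @3  [2,2]  acc 0  |  →0  ↓0
  @4  [2,2]  acc 77  |  →77  ↓7
  @5  [2,2]  acc 61  |  →61  ↓4

dataflow = WS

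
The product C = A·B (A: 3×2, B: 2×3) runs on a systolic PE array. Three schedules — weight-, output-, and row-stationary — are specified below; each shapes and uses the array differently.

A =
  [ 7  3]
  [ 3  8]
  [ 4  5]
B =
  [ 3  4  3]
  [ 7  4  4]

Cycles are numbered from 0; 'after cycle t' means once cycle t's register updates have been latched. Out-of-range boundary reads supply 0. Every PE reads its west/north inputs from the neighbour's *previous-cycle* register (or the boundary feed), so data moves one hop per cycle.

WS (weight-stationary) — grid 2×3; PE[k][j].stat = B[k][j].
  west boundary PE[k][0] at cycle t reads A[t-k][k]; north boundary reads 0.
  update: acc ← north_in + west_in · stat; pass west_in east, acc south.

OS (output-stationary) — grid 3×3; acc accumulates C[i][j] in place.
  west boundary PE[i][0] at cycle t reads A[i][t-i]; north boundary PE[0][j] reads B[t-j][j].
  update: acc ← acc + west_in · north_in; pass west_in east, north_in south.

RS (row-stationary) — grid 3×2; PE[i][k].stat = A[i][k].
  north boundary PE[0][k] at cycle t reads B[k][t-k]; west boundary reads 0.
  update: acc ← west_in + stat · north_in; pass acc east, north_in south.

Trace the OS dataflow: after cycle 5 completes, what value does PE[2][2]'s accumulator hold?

PE[2][2].acc = 32

OS on a 3×3 grid — tracing PE[2][2] and its feeders:
  after 0 — PE[1][2] acc=0, pass-E 0, pass-S 0
  after 0 — PE[2][1] acc=0, pass-E 0, pass-S 0
  after 0 — PE[2][2] acc=0, pass-E 0, pass-S 0
  after 1 — PE[1][2] acc=0, pass-E 0, pass-S 0
  after 1 — PE[2][1] acc=0, pass-E 0, pass-S 0
  after 1 — PE[2][2] acc=0, pass-E 0, pass-S 0
  after 2 — PE[1][2] acc=0, pass-E 0, pass-S 0
  after 2 — PE[2][1] acc=0, pass-E 0, pass-S 0
  after 2 — PE[2][2] acc=0, pass-E 0, pass-S 0
  after 3 — PE[1][2] acc=9, pass-E 3, pass-S 3
  after 3 — PE[2][1] acc=16, pass-E 4, pass-S 4
  after 3 — PE[2][2] acc=0, pass-E 0, pass-S 0
  after 4 — PE[1][2] acc=41, pass-E 8, pass-S 4
  after 4 — PE[2][1] acc=36, pass-E 5, pass-S 4
  after 4 — PE[2][2] acc=12, pass-E 4, pass-S 3
  after 5 — PE[1][2] acc=41, pass-E 0, pass-S 0
  after 5 — PE[2][1] acc=36, pass-E 0, pass-S 0
  after 5 — PE[2][2] acc=32, pass-E 5, pass-S 4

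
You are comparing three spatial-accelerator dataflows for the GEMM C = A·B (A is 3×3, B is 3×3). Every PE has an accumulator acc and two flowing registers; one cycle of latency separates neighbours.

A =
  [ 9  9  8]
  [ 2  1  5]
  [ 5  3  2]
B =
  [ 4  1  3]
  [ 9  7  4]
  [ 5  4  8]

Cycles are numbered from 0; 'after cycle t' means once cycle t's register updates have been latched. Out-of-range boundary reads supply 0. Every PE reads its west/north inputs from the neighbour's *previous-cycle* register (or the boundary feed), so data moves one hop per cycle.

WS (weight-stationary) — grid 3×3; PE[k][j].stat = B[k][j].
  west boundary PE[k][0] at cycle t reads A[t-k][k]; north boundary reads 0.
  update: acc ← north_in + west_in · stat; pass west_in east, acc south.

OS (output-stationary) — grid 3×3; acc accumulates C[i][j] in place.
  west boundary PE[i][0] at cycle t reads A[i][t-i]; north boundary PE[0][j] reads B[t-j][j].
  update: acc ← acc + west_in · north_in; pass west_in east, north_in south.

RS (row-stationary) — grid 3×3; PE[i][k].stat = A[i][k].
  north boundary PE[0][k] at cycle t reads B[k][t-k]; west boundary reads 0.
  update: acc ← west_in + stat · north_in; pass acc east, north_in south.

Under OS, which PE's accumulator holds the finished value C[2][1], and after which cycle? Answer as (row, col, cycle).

(row, col, cycle) = (2, 1, 5)

OS: C[2][1] accumulates in PE[2][1]:
  [0] (2,1) acc=0 (h:0 v:0)
  [1] (2,1) acc=0 (h:0 v:0)
  [2] (2,1) acc=0 (h:0 v:0)
  [3] (2,1) acc=5 (h:5 v:1)
  [4] (2,1) acc=26 (h:3 v:7)
  [5] (2,1) acc=34 (h:2 v:4)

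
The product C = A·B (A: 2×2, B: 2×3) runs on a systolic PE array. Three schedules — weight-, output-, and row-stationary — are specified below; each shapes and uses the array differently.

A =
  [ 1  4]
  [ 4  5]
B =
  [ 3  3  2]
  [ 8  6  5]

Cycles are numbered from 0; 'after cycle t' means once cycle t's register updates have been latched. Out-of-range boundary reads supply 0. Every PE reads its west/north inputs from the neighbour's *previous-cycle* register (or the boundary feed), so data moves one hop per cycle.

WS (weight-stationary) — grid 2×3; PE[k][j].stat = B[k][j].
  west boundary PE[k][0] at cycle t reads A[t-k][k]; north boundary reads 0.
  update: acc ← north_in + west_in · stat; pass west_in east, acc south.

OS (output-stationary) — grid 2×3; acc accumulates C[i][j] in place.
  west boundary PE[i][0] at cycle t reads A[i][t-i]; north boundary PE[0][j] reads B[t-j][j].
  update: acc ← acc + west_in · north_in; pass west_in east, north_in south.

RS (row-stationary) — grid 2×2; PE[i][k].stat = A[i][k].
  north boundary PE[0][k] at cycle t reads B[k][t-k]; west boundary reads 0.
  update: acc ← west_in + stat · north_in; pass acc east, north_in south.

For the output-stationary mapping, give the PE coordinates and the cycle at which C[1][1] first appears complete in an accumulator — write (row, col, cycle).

Under OS, C[1][1] lands at PE[1][1]:
  t=0 PE[1][1]: acc=0 h=0 v=0
  t=1 PE[1][1]: acc=0 h=0 v=0
  t=2 PE[1][1]: acc=12 h=4 v=3
  t=3 PE[1][1]: acc=42 h=5 v=6

(row, col, cycle) = (1, 1, 3)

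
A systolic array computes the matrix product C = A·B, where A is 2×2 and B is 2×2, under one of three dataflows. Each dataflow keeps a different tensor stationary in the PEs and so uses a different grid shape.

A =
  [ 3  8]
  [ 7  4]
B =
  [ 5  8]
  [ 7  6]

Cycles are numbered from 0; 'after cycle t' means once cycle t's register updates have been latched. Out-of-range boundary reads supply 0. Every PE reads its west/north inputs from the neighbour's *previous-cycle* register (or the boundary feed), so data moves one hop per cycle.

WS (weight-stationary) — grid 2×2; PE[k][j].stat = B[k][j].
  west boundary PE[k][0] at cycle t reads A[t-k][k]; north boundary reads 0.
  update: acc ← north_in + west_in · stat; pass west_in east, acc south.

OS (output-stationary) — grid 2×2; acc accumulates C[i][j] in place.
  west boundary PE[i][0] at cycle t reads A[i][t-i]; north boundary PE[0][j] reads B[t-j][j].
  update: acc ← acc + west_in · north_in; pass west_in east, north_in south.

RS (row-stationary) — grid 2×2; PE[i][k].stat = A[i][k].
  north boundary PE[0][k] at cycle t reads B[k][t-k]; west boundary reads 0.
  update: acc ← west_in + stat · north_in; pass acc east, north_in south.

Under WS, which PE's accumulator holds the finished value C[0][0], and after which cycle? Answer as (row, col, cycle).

(row, col, cycle) = (1, 0, 1)

WS: C[0][0] accumulates in PE[1][0]:
  t=0 PE[1][0]: acc=0 h=0 v=0
  t=1 PE[1][0]: acc=71 h=8 v=71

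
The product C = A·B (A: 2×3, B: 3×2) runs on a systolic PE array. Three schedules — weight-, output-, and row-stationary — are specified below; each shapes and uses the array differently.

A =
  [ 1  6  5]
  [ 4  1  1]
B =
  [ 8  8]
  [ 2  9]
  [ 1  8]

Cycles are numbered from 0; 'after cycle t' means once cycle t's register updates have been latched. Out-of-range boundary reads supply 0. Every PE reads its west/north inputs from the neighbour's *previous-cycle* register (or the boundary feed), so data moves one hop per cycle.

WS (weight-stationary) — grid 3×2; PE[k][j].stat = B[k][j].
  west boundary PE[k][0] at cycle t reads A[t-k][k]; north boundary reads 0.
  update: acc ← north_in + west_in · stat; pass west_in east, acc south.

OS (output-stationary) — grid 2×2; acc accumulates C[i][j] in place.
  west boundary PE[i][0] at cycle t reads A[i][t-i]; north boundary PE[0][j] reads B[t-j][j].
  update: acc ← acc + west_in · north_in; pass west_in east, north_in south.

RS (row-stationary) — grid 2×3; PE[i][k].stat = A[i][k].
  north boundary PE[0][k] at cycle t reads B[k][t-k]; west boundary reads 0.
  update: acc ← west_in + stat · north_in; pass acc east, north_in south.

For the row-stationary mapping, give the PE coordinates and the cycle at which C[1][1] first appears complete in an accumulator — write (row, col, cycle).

(row, col, cycle) = (1, 2, 4)

RS — PE[1][2] is where C[1][1] collects:
  [0] (1,2) acc=0 (h:0 v:0)
  [1] (1,2) acc=0 (h:0 v:0)
  [2] (1,2) acc=0 (h:0 v:0)
  [3] (1,2) acc=35 (h:35 v:1)
  [4] (1,2) acc=49 (h:49 v:8)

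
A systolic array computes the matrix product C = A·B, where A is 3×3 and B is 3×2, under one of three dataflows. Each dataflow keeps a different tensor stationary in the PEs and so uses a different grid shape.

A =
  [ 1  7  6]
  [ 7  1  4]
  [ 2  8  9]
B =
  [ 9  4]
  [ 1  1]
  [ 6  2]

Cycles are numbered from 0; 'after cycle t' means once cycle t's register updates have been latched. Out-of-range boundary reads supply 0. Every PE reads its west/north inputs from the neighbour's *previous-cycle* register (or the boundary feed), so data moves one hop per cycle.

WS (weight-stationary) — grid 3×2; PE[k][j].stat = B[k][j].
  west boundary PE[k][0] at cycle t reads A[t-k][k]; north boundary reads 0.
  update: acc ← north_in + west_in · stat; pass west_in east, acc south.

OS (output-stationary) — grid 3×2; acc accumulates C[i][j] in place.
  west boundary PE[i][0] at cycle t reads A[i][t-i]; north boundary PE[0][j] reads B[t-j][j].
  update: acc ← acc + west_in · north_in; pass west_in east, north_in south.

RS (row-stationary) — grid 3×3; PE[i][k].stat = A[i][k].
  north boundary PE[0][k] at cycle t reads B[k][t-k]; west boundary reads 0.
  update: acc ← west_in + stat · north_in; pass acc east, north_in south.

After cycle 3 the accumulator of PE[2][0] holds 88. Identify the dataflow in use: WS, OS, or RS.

dataflow = WS

— WS: 3×2; PE[2][0] trace:
  step 0 · PE2,0: acc=0; fwd→0 fwd↓0
  step 1 · PE2,0: acc=0; fwd→0 fwd↓0
  step 2 · PE2,0: acc=52; fwd→6 fwd↓52
  step 3 · PE2,0: acc=88; fwd→4 fwd↓88
— OS: 3×2; PE[2][0] trace:
  step 0 · PE2,0: acc=0; fwd→0 fwd↓0
  step 1 · PE2,0: acc=0; fwd→0 fwd↓0
  step 2 · PE2,0: acc=18; fwd→2 fwd↓9
  step 3 · PE2,0: acc=26; fwd→8 fwd↓1
— RS: 3×3; PE[2][0] trace:
  step 0 · PE2,0: acc=0; fwd→0 fwd↓0
  step 1 · PE2,0: acc=0; fwd→0 fwd↓0
  step 2 · PE2,0: acc=18; fwd→18 fwd↓9
  step 3 · PE2,0: acc=8; fwd→8 fwd↓4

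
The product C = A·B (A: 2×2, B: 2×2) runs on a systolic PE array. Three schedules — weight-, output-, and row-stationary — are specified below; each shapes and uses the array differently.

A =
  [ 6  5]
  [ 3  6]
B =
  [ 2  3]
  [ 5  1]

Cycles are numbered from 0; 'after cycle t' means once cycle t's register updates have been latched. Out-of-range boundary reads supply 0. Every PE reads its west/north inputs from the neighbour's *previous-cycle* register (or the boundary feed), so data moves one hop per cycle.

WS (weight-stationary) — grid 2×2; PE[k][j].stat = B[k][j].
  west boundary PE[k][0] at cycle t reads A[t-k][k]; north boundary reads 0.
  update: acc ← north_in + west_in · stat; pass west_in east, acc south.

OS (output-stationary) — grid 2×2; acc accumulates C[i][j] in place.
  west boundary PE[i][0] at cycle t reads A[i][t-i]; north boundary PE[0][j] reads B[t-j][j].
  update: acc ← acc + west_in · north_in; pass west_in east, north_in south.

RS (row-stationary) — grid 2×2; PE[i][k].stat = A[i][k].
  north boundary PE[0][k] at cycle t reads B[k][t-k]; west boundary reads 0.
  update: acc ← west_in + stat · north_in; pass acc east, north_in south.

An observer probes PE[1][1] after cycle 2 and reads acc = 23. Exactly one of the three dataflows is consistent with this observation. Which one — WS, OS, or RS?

WS [2×2] PE[1][1] across cycles:
  t=0 PE[1][1]: acc=0 h=0 v=0
  t=1 PE[1][1]: acc=0 h=0 v=0
  t=2 PE[1][1]: acc=23 h=5 v=23
OS [2×2] PE[1][1] across cycles:
  t=0 PE[1][1]: acc=0 h=0 v=0
  t=1 PE[1][1]: acc=0 h=0 v=0
  t=2 PE[1][1]: acc=9 h=3 v=3
RS [2×2] PE[1][1] across cycles:
  t=0 PE[1][1]: acc=0 h=0 v=0
  t=1 PE[1][1]: acc=0 h=0 v=0
  t=2 PE[1][1]: acc=36 h=36 v=5

dataflow = WS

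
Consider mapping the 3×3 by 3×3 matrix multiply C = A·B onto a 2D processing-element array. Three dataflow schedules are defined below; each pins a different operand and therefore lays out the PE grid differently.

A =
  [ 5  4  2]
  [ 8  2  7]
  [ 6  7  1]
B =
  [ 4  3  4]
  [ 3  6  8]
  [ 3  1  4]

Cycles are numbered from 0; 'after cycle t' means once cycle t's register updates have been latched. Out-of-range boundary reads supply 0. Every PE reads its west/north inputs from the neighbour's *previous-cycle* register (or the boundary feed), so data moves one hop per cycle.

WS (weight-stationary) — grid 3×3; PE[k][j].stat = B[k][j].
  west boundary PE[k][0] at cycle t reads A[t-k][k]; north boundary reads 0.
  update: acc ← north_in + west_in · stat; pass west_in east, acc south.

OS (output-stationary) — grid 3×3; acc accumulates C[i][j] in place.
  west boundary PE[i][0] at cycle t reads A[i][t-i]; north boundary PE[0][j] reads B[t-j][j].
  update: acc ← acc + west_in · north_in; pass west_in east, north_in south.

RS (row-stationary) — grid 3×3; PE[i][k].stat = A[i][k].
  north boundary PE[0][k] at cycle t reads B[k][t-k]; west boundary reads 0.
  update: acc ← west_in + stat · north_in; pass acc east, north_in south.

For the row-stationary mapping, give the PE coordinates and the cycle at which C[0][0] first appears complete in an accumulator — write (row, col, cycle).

Under RS, C[0][0] lands at PE[0][2]:
  step 0 · PE0,2: acc=0; fwd→0 fwd↓0
  step 1 · PE0,2: acc=0; fwd→0 fwd↓0
  step 2 · PE0,2: acc=38; fwd→38 fwd↓3

(row, col, cycle) = (0, 2, 2)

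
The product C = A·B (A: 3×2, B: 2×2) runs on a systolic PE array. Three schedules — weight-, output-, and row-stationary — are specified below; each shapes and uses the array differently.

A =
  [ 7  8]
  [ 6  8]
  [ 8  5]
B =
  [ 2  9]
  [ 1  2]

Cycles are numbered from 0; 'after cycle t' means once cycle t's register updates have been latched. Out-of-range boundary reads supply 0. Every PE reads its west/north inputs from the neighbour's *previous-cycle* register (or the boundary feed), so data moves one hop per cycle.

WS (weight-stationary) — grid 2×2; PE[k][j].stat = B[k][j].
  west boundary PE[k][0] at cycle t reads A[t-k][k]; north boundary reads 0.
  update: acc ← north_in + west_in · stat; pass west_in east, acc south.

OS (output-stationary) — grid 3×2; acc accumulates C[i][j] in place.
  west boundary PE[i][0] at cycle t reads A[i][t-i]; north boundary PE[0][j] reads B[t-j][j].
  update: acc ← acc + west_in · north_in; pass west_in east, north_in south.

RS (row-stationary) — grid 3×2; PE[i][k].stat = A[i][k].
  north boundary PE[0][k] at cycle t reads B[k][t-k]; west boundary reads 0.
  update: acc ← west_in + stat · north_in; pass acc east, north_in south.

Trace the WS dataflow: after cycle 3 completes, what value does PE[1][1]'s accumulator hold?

WS 2×2: PE[1][1] cycle-by-cycle (with neighbour feeds):
  c0 r0c1: 0 / 0 / 0
  c0 r1c0: 0 / 0 / 0
  c0 r1c1: 0 / 0 / 0
  c1 r0c1: 63 / 7 / 63
  c1 r1c0: 22 / 8 / 22
  c1 r1c1: 0 / 0 / 0
  c2 r0c1: 54 / 6 / 54
  c2 r1c0: 20 / 8 / 20
  c2 r1c1: 79 / 8 / 79
  c3 r0c1: 72 / 8 / 72
  c3 r1c0: 21 / 5 / 21
  c3 r1c1: 70 / 8 / 70

PE[1][1].acc = 70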